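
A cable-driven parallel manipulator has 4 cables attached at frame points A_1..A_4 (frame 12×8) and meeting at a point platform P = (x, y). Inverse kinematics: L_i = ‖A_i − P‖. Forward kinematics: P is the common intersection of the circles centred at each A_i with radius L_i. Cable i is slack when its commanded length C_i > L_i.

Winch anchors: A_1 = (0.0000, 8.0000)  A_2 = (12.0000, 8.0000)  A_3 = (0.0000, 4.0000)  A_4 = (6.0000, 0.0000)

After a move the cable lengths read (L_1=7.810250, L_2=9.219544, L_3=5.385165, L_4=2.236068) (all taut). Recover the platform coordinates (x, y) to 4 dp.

circle eqns → linear via eq_j − eq_1; set q_j = A_j·A_j − L_j²
q_1 = 0.0000+64.0000−61.0000 = 3.0000
-24.0000·x + 0.0000·y = q_1−q_2 = -120.0000
0.0000·x + 8.0000·y = q_1−q_3 = 16.0000
-12.0000·x + 16.0000·y = q_1−q_4 = -28.0000
solve first two rows → x=5.0000, y=2.0000
check cable 4: ‖A_4−P‖² = 5.0000 ≈ L_4² = 5.0000 ✓

(5.0000, 2.0000)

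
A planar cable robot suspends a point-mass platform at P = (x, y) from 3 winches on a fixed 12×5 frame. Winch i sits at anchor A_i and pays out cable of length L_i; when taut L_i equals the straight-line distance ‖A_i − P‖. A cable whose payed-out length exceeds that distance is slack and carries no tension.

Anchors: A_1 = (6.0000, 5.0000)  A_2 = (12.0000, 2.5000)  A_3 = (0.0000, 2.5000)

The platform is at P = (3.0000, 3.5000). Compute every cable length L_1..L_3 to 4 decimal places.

cable 1: Δx=3.0000, Δy=1.5000; L_1 = √(Δx²+Δy²) = 3.3541
cable 2: Δx=9.0000, Δy=-1.0000; L_2 = √(Δx²+Δy²) = 9.0554
cable 3: Δx=-3.0000, Δy=-1.0000; L_3 = √(Δx²+Δy²) = 3.1623

(3.3541, 9.0554, 3.1623)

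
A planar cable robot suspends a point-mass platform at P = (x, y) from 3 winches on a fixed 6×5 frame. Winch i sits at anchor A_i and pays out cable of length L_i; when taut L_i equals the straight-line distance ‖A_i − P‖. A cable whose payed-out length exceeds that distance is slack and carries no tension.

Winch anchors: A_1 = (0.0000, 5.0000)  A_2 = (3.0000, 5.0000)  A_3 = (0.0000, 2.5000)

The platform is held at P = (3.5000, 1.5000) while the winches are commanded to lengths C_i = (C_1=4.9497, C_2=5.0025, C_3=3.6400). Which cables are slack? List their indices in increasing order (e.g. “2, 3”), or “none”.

i=1: geometric 4.9497 vs commanded 4.9497 ⇒ taut
i=2: geometric 3.5355 vs commanded 5.0025 ⇒ slack
i=3: geometric 3.6401 vs commanded 3.6400 ⇒ taut

2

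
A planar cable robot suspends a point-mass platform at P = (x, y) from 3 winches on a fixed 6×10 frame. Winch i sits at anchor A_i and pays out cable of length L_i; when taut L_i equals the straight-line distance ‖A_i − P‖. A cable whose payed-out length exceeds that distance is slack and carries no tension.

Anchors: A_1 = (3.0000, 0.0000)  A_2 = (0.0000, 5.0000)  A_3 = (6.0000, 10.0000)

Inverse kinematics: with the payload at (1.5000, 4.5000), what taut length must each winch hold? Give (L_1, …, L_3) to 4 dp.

(4.7434, 1.5811, 7.1063)

L_1 = √((3.0000−1.5000)² + (0.0000−4.5000)²) = 4.7434
L_2 = √((0.0000−1.5000)² + (5.0000−4.5000)²) = 1.5811
L_3 = √((6.0000−1.5000)² + (10.0000−4.5000)²) = 7.1063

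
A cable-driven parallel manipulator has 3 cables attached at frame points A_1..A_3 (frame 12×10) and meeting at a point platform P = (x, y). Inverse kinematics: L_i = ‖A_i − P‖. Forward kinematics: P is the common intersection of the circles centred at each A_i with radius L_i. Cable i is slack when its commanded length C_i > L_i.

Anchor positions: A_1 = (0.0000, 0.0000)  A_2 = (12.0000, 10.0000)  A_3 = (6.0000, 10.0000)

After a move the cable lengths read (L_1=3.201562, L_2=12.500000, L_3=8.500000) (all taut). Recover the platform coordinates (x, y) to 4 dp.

circle eqns → linear via eq_j − eq_1; set c_j = A_j·A_j − L_j²
c_1 = 0.0000+0.0000−10.2500 = -10.2500
-24.0000·x − 20.0000·y = c_1−c_2 = -98.0000
-12.0000·x − 20.0000·y = c_1−c_3 = -74.0000
solve first two rows → x=2.0000, y=2.5000

(2.0000, 2.5000)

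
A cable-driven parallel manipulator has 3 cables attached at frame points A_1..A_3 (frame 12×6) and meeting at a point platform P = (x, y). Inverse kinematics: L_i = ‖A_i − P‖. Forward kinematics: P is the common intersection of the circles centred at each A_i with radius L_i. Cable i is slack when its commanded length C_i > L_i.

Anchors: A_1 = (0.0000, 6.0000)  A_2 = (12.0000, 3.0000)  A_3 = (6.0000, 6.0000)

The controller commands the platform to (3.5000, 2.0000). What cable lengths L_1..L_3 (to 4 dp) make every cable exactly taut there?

L_1: Δ = A_1−P = (-3.5000, 4.0000) → ‖Δ‖ = √28.2500 = 5.3151
L_2: Δ = A_2−P = (8.5000, 1.0000) → ‖Δ‖ = √73.2500 = 8.5586
L_3: Δ = A_3−P = (2.5000, 4.0000) → ‖Δ‖ = √22.2500 = 4.7170

(5.3151, 8.5586, 4.7170)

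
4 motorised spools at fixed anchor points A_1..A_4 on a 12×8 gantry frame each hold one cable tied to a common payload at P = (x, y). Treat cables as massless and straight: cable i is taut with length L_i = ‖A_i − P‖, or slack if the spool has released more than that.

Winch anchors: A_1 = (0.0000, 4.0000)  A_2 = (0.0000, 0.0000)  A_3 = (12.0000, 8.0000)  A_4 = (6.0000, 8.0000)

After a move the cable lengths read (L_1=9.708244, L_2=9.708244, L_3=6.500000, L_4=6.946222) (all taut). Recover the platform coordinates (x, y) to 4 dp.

each cable: (A_i−P)·(A_i−P) = L_i²; let k_i = ‖A_i‖²−L_i²
k_1 = 0.0000+16.0000−94.2500 = -78.2500
row 1: 0.0000x + 8.0000y = 16.0000  (k_2=-94.2500)
row 2: -24.0000x − 8.0000y = -244.0000  (k_3=165.7500)
row 3: -12.0000x − 8.0000y = -130.0000  (k_4=51.7500)
Cramer on rows 1–2 → x = 9.5000, y = 2.0000
check cable 4: ‖A_4−P‖² = 48.2500 ≈ L_4² = 48.2500 ✓

(9.5000, 2.0000)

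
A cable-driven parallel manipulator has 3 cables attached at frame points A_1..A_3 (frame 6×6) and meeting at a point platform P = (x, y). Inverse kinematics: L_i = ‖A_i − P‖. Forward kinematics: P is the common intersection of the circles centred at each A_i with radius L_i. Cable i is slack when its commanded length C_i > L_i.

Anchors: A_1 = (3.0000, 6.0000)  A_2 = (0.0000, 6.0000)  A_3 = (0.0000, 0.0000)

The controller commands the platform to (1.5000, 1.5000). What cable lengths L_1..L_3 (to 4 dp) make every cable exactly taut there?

L_1 = √((3.0000−1.5000)² + (6.0000−1.5000)²) = 4.7434
L_2 = √((0.0000−1.5000)² + (6.0000−1.5000)²) = 4.7434
L_3 = √((0.0000−1.5000)² + (0.0000−1.5000)²) = 2.1213

(4.7434, 4.7434, 2.1213)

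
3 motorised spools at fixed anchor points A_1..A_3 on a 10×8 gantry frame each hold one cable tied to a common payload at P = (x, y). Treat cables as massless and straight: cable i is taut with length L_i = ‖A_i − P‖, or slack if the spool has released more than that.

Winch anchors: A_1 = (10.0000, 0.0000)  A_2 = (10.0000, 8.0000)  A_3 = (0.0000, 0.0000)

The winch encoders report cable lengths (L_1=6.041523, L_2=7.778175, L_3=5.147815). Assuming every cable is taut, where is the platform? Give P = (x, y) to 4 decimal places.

(4.5000, 2.5000)

expand ‖A_i−P‖²=L_i² and subtract eq 1 (q_i ≔ ‖A_i‖²−L_i²)
q_1 = 100.0000+0.0000−36.5000 = 63.5000
eq1−eq2 → [0.0000  -16.0000]·P = -40.0000
eq1−eq3 → [20.0000  0.0000]·P = 90.0000
2×2 solve → P = (4.5000, 2.5000)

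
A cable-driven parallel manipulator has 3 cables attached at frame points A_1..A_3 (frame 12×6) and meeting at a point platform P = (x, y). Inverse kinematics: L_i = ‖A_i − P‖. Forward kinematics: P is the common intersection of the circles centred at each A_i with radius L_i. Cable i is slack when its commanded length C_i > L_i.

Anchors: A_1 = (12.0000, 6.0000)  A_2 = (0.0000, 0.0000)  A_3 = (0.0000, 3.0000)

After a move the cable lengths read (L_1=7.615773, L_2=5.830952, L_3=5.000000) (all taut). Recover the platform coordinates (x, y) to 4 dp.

(5.0000, 3.0000)

circle eqns → linear via eq_j − eq_1; set q_j = A_j·A_j − L_j²
q_1 = 144.0000+36.0000−58.0000 = 122.0000
24.0000·x + 12.0000·y = q_1−q_2 = 156.0000
24.0000·x + 6.0000·y = q_1−q_3 = 138.0000
solve first two rows → x=5.0000, y=3.0000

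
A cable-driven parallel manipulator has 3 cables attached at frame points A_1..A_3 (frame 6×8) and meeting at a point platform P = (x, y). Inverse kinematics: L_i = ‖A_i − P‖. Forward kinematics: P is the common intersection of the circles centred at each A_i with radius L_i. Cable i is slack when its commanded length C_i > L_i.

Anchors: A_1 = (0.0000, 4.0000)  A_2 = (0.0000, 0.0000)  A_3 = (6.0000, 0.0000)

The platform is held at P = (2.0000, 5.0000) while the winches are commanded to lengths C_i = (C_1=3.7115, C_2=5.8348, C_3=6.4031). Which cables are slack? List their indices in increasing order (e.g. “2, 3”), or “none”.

1, 2

cable 1: L_1 = ‖A_1−P‖ = 2.2361;  C_1 = 3.7115 → slack
cable 2: L_2 = ‖A_2−P‖ = 5.3852;  C_2 = 5.8348 → slack
cable 3: L_3 = ‖A_3−P‖ = 6.4031;  C_3 = 6.4031 → taut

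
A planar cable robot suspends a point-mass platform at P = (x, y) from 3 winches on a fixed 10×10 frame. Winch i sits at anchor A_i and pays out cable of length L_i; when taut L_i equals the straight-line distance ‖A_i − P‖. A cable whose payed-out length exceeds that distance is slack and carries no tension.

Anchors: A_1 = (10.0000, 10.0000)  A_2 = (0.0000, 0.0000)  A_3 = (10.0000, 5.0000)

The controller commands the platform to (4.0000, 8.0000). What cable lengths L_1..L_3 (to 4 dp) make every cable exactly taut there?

(6.3246, 8.9443, 6.7082)

L_1 = √((10.0000−4.0000)² + (10.0000−8.0000)²) = 6.3246
L_2 = √((0.0000−4.0000)² + (0.0000−8.0000)²) = 8.9443
L_3 = √((10.0000−4.0000)² + (5.0000−8.0000)²) = 6.7082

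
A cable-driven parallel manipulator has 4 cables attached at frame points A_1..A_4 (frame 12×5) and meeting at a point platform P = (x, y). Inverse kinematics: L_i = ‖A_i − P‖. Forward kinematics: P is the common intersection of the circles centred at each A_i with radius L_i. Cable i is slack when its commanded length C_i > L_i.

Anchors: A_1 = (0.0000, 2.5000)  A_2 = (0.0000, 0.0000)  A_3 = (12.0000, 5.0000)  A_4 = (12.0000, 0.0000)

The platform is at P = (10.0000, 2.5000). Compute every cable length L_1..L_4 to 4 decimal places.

L_1: Δ = A_1−P = (-10.0000, 0.0000) → ‖Δ‖ = √100.0000 = 10.0000
L_2: Δ = A_2−P = (-10.0000, -2.5000) → ‖Δ‖ = √106.2500 = 10.3078
L_3: Δ = A_3−P = (2.0000, 2.5000) → ‖Δ‖ = √10.2500 = 3.2016
L_4: Δ = A_4−P = (2.0000, -2.5000) → ‖Δ‖ = √10.2500 = 3.2016

(10.0000, 10.3078, 3.2016, 3.2016)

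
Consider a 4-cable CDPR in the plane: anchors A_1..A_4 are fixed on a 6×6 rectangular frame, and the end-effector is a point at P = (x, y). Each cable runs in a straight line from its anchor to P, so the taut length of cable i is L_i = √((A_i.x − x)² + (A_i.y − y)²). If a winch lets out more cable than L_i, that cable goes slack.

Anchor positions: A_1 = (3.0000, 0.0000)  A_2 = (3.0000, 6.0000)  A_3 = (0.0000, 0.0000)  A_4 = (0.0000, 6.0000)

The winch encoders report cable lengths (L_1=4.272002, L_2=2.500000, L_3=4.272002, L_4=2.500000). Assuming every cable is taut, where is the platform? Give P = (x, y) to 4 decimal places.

expand ‖A_i−P‖²=L_i² and subtract eq 1 (c_i ≔ ‖A_i‖²−L_i²)
c_1 = 9.0000+0.0000−18.2500 = -9.2500
eq1−eq2 → [0.0000  -12.0000]·P = -48.0000
eq1−eq3 → [6.0000  0.0000]·P = 9.0000
eq1−eq4 → [6.0000  -12.0000]·P = -39.0000
2×2 solve → P = (1.5000, 4.0000)
check cable 4: ‖A_4−P‖² = 6.2500 ≈ L_4² = 6.2500 ✓

(1.5000, 4.0000)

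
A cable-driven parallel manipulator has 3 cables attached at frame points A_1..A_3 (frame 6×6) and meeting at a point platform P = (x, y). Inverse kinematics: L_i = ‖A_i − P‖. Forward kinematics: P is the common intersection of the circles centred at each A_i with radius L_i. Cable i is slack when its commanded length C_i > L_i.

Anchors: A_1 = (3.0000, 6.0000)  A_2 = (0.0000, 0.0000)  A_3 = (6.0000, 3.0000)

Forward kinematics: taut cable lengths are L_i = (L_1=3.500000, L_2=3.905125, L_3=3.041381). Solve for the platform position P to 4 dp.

(3.0000, 2.5000)

expand ‖A_i−P‖²=L_i² and subtract eq 1 (k_i ≔ ‖A_i‖²−L_i²)
k_1 = 9.0000+36.0000−12.2500 = 32.7500
eq1−eq2 → [6.0000  12.0000]·P = 48.0000
eq1−eq3 → [-6.0000  6.0000]·P = -3.0000
2×2 solve → P = (3.0000, 2.5000)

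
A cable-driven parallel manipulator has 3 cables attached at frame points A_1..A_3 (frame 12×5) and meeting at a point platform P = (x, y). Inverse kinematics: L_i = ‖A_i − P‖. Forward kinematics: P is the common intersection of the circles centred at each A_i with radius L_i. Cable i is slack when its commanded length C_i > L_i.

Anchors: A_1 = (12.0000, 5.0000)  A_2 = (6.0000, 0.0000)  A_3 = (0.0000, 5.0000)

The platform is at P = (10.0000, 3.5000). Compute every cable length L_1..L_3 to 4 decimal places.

L_1 = √((12.0000−10.0000)² + (5.0000−3.5000)²) = 2.5000
L_2 = √((6.0000−10.0000)² + (0.0000−3.5000)²) = 5.3151
L_3 = √((0.0000−10.0000)² + (5.0000−3.5000)²) = 10.1119

(2.5000, 5.3151, 10.1119)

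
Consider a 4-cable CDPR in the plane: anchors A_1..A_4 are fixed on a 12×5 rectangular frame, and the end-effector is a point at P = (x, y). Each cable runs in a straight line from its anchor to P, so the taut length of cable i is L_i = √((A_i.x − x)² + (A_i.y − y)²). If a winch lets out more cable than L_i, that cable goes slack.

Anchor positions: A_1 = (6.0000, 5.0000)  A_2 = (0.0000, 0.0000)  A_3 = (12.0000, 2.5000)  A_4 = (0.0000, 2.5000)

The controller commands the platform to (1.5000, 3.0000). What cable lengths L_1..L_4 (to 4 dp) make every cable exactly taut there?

L_1 = √((6.0000−1.5000)² + (5.0000−3.0000)²) = 4.9244
L_2 = √((0.0000−1.5000)² + (0.0000−3.0000)²) = 3.3541
L_3 = √((12.0000−1.5000)² + (2.5000−3.0000)²) = 10.5119
L_4 = √((0.0000−1.5000)² + (2.5000−3.0000)²) = 1.5811

(4.9244, 3.3541, 10.5119, 1.5811)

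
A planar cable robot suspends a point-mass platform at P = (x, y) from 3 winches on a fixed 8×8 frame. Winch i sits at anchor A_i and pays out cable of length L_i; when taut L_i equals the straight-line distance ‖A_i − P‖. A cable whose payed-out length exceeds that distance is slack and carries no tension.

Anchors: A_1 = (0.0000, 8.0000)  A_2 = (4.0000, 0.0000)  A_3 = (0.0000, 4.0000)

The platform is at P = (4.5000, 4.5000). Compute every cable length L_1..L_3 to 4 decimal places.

L_1: Δ = A_1−P = (-4.5000, 3.5000) → ‖Δ‖ = √32.5000 = 5.7009
L_2: Δ = A_2−P = (-0.5000, -4.5000) → ‖Δ‖ = √20.5000 = 4.5277
L_3: Δ = A_3−P = (-4.5000, -0.5000) → ‖Δ‖ = √20.5000 = 4.5277

(5.7009, 4.5277, 4.5277)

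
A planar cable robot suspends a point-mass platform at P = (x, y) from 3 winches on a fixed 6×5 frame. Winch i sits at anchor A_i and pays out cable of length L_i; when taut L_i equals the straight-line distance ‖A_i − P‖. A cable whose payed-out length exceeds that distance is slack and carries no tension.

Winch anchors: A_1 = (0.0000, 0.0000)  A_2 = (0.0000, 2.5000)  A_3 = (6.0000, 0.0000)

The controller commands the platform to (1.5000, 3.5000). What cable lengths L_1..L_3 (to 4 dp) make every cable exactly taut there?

(3.8079, 1.8028, 5.7009)

L_1 = √((0.0000−1.5000)² + (0.0000−3.5000)²) = 3.8079
L_2 = √((0.0000−1.5000)² + (2.5000−3.5000)²) = 1.8028
L_3 = √((6.0000−1.5000)² + (0.0000−3.5000)²) = 5.7009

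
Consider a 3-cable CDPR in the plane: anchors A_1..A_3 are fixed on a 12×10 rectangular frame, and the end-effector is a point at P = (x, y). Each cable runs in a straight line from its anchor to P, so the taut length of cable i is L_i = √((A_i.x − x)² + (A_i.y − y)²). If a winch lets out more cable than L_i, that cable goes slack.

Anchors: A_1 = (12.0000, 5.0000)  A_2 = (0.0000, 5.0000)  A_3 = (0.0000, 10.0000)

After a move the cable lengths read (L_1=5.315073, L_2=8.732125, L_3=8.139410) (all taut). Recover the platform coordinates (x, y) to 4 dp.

circle eqns → linear via eq_j − eq_1; set c_j = A_j·A_j − L_j²
c_1 = 144.0000+25.0000−28.2500 = 140.7500
24.0000·x + 0.0000·y = c_1−c_2 = 192.0000
24.0000·x − 10.0000·y = c_1−c_3 = 107.0000
solve first two rows → x=8.0000, y=8.5000

(8.0000, 8.5000)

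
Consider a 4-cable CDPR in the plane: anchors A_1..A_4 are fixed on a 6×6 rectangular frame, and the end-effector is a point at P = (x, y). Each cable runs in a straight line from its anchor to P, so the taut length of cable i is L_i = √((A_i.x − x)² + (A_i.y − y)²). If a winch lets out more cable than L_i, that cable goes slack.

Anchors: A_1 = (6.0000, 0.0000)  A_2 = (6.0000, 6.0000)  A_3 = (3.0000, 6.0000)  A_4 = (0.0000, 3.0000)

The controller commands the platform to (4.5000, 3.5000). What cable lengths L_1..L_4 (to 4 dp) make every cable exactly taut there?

L_1: Δ = A_1−P = (1.5000, -3.5000) → ‖Δ‖ = √14.5000 = 3.8079
L_2: Δ = A_2−P = (1.5000, 2.5000) → ‖Δ‖ = √8.5000 = 2.9155
L_3: Δ = A_3−P = (-1.5000, 2.5000) → ‖Δ‖ = √8.5000 = 2.9155
L_4: Δ = A_4−P = (-4.5000, -0.5000) → ‖Δ‖ = √20.5000 = 4.5277

(3.8079, 2.9155, 2.9155, 4.5277)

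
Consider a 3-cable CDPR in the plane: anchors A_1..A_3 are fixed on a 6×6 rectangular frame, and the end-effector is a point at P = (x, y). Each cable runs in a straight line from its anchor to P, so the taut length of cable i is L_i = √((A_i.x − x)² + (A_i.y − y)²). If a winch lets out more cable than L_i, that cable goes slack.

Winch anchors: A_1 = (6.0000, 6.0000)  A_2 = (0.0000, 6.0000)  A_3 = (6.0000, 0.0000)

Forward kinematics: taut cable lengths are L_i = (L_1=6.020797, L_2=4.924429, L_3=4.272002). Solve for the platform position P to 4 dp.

(2.0000, 1.5000)

each cable: (A_i−P)·(A_i−P) = L_i²; let q_i = ‖A_i‖²−L_i²
q_1 = 36.0000+36.0000−36.2500 = 35.7500
row 1: 12.0000x + 0.0000y = 24.0000  (q_2=11.7500)
row 2: 0.0000x + 12.0000y = 18.0000  (q_3=17.7500)
Cramer on rows 1–2 → x = 2.0000, y = 1.5000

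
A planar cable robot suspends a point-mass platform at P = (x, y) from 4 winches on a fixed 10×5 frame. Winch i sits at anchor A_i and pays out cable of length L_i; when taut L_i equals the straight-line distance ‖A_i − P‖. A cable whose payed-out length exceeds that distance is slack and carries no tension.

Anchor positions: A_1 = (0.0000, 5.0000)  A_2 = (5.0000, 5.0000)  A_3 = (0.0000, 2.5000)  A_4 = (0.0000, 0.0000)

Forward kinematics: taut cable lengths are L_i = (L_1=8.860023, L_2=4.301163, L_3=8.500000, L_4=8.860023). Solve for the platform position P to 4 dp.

each cable: (A_i−P)·(A_i−P) = L_i²; let c_i = ‖A_i‖²−L_i²
c_1 = 0.0000+25.0000−78.5000 = -53.5000
row 1: -10.0000x + 0.0000y = -85.0000  (c_2=31.5000)
row 2: 0.0000x + 5.0000y = 12.5000  (c_3=-66.0000)
row 3: 0.0000x + 10.0000y = 25.0000  (c_4=-78.5000)
Cramer on rows 1–2 → x = 8.5000, y = 2.5000
check cable 4: ‖A_4−P‖² = 78.5000 ≈ L_4² = 78.5000 ✓

(8.5000, 2.5000)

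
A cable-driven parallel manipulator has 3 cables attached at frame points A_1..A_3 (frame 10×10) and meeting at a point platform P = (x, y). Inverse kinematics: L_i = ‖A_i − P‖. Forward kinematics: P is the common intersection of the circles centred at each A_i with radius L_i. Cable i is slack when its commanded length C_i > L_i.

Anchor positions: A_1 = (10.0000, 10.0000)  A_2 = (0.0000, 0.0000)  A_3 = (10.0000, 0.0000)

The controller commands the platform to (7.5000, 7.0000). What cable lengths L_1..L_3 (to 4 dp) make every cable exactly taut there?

L_1: Δ = A_1−P = (2.5000, 3.0000) → ‖Δ‖ = √15.2500 = 3.9051
L_2: Δ = A_2−P = (-7.5000, -7.0000) → ‖Δ‖ = √105.2500 = 10.2591
L_3: Δ = A_3−P = (2.5000, -7.0000) → ‖Δ‖ = √55.2500 = 7.4330

(3.9051, 10.2591, 7.4330)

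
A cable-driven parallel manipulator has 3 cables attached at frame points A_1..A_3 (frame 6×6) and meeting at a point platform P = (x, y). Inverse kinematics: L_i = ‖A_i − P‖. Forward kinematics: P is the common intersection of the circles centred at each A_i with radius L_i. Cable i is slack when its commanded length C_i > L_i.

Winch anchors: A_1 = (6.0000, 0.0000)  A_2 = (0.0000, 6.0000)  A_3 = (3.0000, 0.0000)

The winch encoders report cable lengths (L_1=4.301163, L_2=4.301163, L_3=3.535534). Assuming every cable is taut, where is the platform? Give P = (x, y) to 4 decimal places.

each cable: (A_i−P)·(A_i−P) = L_i²; let q_i = ‖A_i‖²−L_i²
q_1 = 36.0000+0.0000−18.5000 = 17.5000
row 1: 12.0000x − 12.0000y = 0.0000  (q_2=17.5000)
row 2: 6.0000x + 0.0000y = 21.0000  (q_3=-3.5000)
Cramer on rows 1–2 → x = 3.5000, y = 3.5000

(3.5000, 3.5000)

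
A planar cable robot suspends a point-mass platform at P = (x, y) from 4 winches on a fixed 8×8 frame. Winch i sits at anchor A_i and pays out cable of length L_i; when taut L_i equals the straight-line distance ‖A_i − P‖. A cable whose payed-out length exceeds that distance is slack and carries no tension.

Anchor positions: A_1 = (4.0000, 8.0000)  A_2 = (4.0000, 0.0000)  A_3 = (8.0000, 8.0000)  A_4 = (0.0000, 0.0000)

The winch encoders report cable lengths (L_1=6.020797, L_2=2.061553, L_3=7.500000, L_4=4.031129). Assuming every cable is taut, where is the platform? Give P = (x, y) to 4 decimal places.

(3.5000, 2.0000)

expand ‖A_i−P‖²=L_i² and subtract eq 1 (c_i ≔ ‖A_i‖²−L_i²)
c_1 = 16.0000+64.0000−36.2500 = 43.7500
eq1−eq2 → [0.0000  16.0000]·P = 32.0000
eq1−eq3 → [-8.0000  0.0000]·P = -28.0000
eq1−eq4 → [8.0000  16.0000]·P = 60.0000
2×2 solve → P = (3.5000, 2.0000)
check cable 4: ‖A_4−P‖² = 16.2500 ≈ L_4² = 16.2500 ✓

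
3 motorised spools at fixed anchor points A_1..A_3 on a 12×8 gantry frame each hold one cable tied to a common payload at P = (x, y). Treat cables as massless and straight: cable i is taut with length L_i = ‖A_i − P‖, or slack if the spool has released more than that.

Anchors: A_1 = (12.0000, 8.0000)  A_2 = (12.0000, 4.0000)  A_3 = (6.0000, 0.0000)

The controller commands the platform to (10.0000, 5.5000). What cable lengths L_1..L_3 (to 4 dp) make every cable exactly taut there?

(3.2016, 2.5000, 6.8007)

L_1: Δ = A_1−P = (2.0000, 2.5000) → ‖Δ‖ = √10.2500 = 3.2016
L_2: Δ = A_2−P = (2.0000, -1.5000) → ‖Δ‖ = √6.2500 = 2.5000
L_3: Δ = A_3−P = (-4.0000, -5.5000) → ‖Δ‖ = √46.2500 = 6.8007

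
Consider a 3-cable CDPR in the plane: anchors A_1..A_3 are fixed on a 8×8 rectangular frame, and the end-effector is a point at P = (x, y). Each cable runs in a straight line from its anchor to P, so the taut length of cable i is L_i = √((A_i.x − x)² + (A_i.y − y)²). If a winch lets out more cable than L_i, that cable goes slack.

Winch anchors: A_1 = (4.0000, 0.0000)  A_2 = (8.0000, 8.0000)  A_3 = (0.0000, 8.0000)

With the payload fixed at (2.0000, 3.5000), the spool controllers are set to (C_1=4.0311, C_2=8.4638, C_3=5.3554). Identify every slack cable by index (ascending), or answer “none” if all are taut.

cable 1: √((2.0000)²+(-3.5000)²)=4.0311, C_1=4.0311: taut
cable 2: √((6.0000)²+(4.5000)²)=7.5000, C_2=8.4638: slack
cable 3: √((-2.0000)²+(4.5000)²)=4.9244, C_3=5.3554: slack

2, 3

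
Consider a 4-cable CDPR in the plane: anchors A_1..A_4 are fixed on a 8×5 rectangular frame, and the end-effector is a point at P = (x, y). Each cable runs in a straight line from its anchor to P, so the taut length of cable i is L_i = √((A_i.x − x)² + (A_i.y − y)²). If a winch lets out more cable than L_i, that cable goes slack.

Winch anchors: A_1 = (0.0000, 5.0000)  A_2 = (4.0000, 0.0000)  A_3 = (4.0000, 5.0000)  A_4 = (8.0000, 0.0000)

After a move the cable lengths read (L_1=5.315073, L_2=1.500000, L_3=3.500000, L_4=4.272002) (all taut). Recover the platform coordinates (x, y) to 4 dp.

circle eqns → linear via eq_j − eq_1; set q_j = A_j·A_j − L_j²
q_1 = 0.0000+25.0000−28.2500 = -3.2500
-8.0000·x + 10.0000·y = q_1−q_2 = -17.0000
-8.0000·x + 0.0000·y = q_1−q_3 = -32.0000
-16.0000·x + 10.0000·y = q_1−q_4 = -49.0000
solve first two rows → x=4.0000, y=1.5000
check cable 4: ‖A_4−P‖² = 18.2500 ≈ L_4² = 18.2500 ✓

(4.0000, 1.5000)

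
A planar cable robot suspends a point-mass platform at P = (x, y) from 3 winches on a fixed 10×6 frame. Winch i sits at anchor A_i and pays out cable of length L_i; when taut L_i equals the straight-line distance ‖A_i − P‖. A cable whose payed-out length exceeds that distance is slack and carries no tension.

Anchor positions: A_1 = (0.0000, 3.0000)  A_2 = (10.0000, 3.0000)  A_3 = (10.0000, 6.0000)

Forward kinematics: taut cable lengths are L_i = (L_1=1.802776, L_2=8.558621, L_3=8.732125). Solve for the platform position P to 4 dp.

each cable: (A_i−P)·(A_i−P) = L_i²; let c_i = ‖A_i‖²−L_i²
c_1 = 0.0000+9.0000−3.2500 = 5.7500
row 1: -20.0000x + 0.0000y = -30.0000  (c_2=35.7500)
row 2: -20.0000x − 6.0000y = -54.0000  (c_3=59.7500)
Cramer on rows 1–2 → x = 1.5000, y = 4.0000

(1.5000, 4.0000)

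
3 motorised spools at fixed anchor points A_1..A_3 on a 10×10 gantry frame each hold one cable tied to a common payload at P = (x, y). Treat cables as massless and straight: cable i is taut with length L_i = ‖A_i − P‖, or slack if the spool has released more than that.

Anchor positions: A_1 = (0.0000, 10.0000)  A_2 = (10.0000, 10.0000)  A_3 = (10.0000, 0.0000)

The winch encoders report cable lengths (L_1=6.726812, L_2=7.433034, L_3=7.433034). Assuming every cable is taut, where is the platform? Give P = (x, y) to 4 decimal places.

(4.5000, 5.0000)

expand ‖A_i−P‖²=L_i² and subtract eq 1 (c_i ≔ ‖A_i‖²−L_i²)
c_1 = 0.0000+100.0000−45.2500 = 54.7500
eq1−eq2 → [-20.0000  0.0000]·P = -90.0000
eq1−eq3 → [-20.0000  20.0000]·P = 10.0000
2×2 solve → P = (4.5000, 5.0000)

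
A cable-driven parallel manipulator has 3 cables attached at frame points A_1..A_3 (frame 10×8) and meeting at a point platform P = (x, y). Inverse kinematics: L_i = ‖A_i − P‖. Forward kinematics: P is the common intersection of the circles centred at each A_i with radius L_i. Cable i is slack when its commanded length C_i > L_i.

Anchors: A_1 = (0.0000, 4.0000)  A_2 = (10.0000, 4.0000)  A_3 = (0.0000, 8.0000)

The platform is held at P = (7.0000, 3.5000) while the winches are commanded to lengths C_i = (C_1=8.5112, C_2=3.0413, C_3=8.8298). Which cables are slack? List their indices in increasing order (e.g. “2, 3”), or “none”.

1, 3

cable 1: √((-7.0000)²+(0.5000)²)=7.0178, C_1=8.5112: slack
cable 2: √((3.0000)²+(0.5000)²)=3.0414, C_2=3.0413: taut
cable 3: √((-7.0000)²+(4.5000)²)=8.3217, C_3=8.8298: slack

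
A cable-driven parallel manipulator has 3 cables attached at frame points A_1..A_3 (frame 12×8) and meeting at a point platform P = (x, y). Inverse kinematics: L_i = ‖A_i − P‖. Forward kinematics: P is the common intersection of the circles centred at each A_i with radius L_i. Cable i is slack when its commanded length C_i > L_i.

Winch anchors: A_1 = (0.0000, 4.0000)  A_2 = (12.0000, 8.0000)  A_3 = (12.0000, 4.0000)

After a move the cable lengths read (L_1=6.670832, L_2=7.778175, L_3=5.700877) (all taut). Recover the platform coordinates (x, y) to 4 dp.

(6.5000, 2.5000)

each cable: (A_i−P)·(A_i−P) = L_i²; let c_i = ‖A_i‖²−L_i²
c_1 = 0.0000+16.0000−44.5000 = -28.5000
row 1: -24.0000x − 8.0000y = -176.0000  (c_2=147.5000)
row 2: -24.0000x + 0.0000y = -156.0000  (c_3=127.5000)
Cramer on rows 1–2 → x = 6.5000, y = 2.5000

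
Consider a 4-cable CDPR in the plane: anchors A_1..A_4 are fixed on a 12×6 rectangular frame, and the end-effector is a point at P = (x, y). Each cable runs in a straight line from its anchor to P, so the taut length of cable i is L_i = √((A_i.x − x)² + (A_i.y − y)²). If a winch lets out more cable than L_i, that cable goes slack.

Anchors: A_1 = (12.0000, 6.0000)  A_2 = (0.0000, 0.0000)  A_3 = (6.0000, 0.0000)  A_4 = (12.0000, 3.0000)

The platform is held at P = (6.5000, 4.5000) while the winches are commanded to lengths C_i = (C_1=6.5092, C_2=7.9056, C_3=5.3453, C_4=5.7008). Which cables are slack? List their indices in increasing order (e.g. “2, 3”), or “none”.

cable 1: √((5.5000)²+(1.5000)²)=5.7009, C_1=6.5092: slack
cable 2: √((-6.5000)²+(-4.5000)²)=7.9057, C_2=7.9056: taut
cable 3: √((-0.5000)²+(-4.5000)²)=4.5277, C_3=5.3453: slack
cable 4: √((5.5000)²+(-1.5000)²)=5.7009, C_4=5.7008: taut

1, 3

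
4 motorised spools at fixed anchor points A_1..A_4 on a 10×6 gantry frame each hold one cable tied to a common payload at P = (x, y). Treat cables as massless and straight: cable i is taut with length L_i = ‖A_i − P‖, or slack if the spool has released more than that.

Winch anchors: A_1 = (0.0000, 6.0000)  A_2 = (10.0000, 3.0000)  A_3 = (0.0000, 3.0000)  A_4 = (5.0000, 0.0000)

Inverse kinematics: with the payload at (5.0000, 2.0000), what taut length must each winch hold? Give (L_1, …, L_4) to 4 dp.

(6.4031, 5.0990, 5.0990, 2.0000)

L_1: Δ = A_1−P = (-5.0000, 4.0000) → ‖Δ‖ = √41.0000 = 6.4031
L_2: Δ = A_2−P = (5.0000, 1.0000) → ‖Δ‖ = √26.0000 = 5.0990
L_3: Δ = A_3−P = (-5.0000, 1.0000) → ‖Δ‖ = √26.0000 = 5.0990
L_4: Δ = A_4−P = (0.0000, -2.0000) → ‖Δ‖ = √4.0000 = 2.0000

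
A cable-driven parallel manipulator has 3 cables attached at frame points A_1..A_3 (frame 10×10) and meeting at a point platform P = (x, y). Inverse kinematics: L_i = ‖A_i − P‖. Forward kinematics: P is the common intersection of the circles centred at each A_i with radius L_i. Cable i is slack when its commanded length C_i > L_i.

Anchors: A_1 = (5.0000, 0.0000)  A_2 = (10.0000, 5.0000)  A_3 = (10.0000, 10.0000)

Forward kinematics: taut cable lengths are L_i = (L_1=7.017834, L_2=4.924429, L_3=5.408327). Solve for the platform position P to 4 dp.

circle eqns → linear via eq_j − eq_1; set q_j = A_j·A_j − L_j²
q_1 = 25.0000+0.0000−49.2500 = -24.2500
-10.0000·x − 10.0000·y = q_1−q_2 = -125.0000
-10.0000·x − 20.0000·y = q_1−q_3 = -195.0000
solve first two rows → x=5.5000, y=7.0000

(5.5000, 7.0000)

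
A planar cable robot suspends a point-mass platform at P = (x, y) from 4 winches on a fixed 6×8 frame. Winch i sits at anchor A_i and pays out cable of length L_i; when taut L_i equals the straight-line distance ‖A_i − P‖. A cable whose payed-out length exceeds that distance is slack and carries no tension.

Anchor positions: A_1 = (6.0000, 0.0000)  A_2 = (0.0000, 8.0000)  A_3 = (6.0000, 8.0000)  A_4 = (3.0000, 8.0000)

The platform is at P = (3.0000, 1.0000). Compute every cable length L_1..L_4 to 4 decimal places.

L_1: Δ = A_1−P = (3.0000, -1.0000) → ‖Δ‖ = √10.0000 = 3.1623
L_2: Δ = A_2−P = (-3.0000, 7.0000) → ‖Δ‖ = √58.0000 = 7.6158
L_3: Δ = A_3−P = (3.0000, 7.0000) → ‖Δ‖ = √58.0000 = 7.6158
L_4: Δ = A_4−P = (0.0000, 7.0000) → ‖Δ‖ = √49.0000 = 7.0000

(3.1623, 7.6158, 7.6158, 7.0000)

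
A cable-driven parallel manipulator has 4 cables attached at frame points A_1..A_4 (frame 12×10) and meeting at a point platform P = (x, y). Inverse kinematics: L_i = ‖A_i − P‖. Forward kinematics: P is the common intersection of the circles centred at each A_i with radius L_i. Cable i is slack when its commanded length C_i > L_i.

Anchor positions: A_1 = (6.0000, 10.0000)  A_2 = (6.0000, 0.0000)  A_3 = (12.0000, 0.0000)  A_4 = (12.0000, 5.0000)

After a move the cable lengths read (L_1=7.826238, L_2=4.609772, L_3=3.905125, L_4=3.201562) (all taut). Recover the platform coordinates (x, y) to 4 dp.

expand ‖A_i−P‖²=L_i² and subtract eq 1 (c_i ≔ ‖A_i‖²−L_i²)
c_1 = 36.0000+100.0000−61.2500 = 74.7500
eq1−eq2 → [0.0000  20.0000]·P = 60.0000
eq1−eq3 → [-12.0000  20.0000]·P = -54.0000
eq1−eq4 → [-12.0000  10.0000]·P = -84.0000
2×2 solve → P = (9.5000, 3.0000)
check cable 4: ‖A_4−P‖² = 10.2500 ≈ L_4² = 10.2500 ✓

(9.5000, 3.0000)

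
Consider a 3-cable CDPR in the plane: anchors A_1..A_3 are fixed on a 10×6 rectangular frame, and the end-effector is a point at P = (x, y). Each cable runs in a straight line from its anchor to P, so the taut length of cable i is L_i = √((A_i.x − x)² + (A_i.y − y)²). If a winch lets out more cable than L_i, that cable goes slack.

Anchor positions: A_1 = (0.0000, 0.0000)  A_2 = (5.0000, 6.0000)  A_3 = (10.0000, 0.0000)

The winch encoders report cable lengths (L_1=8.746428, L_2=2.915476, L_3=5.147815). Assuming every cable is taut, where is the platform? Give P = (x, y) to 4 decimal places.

each cable: (A_i−P)·(A_i−P) = L_i²; let q_i = ‖A_i‖²−L_i²
q_1 = 0.0000+0.0000−76.5000 = -76.5000
row 1: -10.0000x − 12.0000y = -129.0000  (q_2=52.5000)
row 2: -20.0000x + 0.0000y = -150.0000  (q_3=73.5000)
Cramer on rows 1–2 → x = 7.5000, y = 4.5000

(7.5000, 4.5000)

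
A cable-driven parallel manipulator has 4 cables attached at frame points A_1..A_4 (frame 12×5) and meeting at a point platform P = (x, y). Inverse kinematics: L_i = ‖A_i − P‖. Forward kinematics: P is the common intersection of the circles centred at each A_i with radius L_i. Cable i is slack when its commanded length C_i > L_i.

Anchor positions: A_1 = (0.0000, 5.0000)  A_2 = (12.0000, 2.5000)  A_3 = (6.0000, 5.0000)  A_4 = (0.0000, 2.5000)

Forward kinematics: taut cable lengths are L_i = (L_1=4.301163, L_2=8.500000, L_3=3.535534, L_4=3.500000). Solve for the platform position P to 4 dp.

(3.5000, 2.5000)

expand ‖A_i−P‖²=L_i² and subtract eq 1 (c_i ≔ ‖A_i‖²−L_i²)
c_1 = 0.0000+25.0000−18.5000 = 6.5000
eq1−eq2 → [-24.0000  5.0000]·P = -71.5000
eq1−eq3 → [-12.0000  0.0000]·P = -42.0000
eq1−eq4 → [0.0000  5.0000]·P = 12.5000
2×2 solve → P = (3.5000, 2.5000)
check cable 4: ‖A_4−P‖² = 12.2500 ≈ L_4² = 12.2500 ✓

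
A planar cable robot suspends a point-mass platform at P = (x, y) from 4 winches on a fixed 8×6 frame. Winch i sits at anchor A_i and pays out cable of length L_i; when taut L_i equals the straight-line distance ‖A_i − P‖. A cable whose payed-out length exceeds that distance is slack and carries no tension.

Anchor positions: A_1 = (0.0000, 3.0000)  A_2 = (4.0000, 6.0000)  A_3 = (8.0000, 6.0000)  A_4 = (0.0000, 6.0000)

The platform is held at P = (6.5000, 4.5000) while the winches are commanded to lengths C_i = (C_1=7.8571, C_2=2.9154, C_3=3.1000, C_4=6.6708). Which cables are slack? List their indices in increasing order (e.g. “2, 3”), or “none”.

1, 3

i=1: geometric 6.6708 vs commanded 7.8571 ⇒ slack
i=2: geometric 2.9155 vs commanded 2.9154 ⇒ taut
i=3: geometric 2.1213 vs commanded 3.1000 ⇒ slack
i=4: geometric 6.6708 vs commanded 6.6708 ⇒ taut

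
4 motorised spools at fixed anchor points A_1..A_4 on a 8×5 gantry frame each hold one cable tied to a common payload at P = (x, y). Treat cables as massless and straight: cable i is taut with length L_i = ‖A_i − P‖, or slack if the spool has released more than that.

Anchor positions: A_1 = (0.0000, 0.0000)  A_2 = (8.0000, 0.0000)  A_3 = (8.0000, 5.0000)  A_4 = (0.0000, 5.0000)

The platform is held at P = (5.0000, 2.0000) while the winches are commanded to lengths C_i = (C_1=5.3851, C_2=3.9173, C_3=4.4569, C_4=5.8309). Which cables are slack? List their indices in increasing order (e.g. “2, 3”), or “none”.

2, 3

cable 1: L_1 = ‖A_1−P‖ = 5.3852;  C_1 = 5.3851 → taut
cable 2: L_2 = ‖A_2−P‖ = 3.6056;  C_2 = 3.9173 → slack
cable 3: L_3 = ‖A_3−P‖ = 4.2426;  C_3 = 4.4569 → slack
cable 4: L_4 = ‖A_4−P‖ = 5.8310;  C_4 = 5.8309 → taut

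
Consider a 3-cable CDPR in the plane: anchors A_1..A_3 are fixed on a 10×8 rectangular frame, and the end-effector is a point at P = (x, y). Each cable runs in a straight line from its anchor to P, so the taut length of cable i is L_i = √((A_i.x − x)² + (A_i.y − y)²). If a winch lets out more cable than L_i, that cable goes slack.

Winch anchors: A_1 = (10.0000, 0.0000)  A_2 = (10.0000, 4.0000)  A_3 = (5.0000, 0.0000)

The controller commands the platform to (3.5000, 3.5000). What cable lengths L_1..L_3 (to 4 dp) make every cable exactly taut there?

(7.3824, 6.5192, 3.8079)

L_1: Δ = A_1−P = (6.5000, -3.5000) → ‖Δ‖ = √54.5000 = 7.3824
L_2: Δ = A_2−P = (6.5000, 0.5000) → ‖Δ‖ = √42.5000 = 6.5192
L_3: Δ = A_3−P = (1.5000, -3.5000) → ‖Δ‖ = √14.5000 = 3.8079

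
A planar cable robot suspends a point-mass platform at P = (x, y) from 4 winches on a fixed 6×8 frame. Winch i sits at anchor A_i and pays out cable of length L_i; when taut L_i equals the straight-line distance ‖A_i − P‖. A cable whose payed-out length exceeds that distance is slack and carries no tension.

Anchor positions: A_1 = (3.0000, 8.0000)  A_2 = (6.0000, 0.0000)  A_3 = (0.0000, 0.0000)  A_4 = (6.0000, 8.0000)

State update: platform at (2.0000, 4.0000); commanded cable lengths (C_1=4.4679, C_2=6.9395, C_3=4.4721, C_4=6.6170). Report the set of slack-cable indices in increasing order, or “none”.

cable 1: √((1.0000)²+(4.0000)²)=4.1231, C_1=4.4679: slack
cable 2: √((4.0000)²+(-4.0000)²)=5.6569, C_2=6.9395: slack
cable 3: √((-2.0000)²+(-4.0000)²)=4.4721, C_3=4.4721: taut
cable 4: √((4.0000)²+(4.0000)²)=5.6569, C_4=6.6170: slack

1, 2, 4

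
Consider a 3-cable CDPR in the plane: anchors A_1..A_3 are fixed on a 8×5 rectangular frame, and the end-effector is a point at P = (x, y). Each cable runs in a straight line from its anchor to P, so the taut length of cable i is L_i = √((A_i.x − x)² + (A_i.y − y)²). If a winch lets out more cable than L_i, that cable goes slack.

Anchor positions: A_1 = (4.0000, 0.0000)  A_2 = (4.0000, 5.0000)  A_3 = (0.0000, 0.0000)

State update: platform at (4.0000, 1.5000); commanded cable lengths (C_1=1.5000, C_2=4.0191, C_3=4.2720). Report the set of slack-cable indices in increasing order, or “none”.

2

cable 1: L_1 = ‖A_1−P‖ = 1.5000;  C_1 = 1.5000 → taut
cable 2: L_2 = ‖A_2−P‖ = 3.5000;  C_2 = 4.0191 → slack
cable 3: L_3 = ‖A_3−P‖ = 4.2720;  C_3 = 4.2720 → taut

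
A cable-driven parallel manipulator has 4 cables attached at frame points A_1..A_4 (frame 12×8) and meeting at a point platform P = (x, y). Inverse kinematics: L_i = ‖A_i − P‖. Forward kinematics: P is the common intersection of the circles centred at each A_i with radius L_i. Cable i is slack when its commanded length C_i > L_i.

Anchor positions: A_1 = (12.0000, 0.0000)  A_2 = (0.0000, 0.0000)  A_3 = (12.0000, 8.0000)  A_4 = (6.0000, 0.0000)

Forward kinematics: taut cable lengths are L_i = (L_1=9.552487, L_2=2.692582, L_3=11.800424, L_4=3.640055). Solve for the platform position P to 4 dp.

(2.5000, 1.0000)

circle eqns → linear via eq_j − eq_1; set c_j = A_j·A_j − L_j²
c_1 = 144.0000+0.0000−91.2500 = 52.7500
24.0000·x + 0.0000·y = c_1−c_2 = 60.0000
0.0000·x − 16.0000·y = c_1−c_3 = -16.0000
12.0000·x + 0.0000·y = c_1−c_4 = 30.0000
solve first two rows → x=2.5000, y=1.0000
check cable 4: ‖A_4−P‖² = 13.2500 ≈ L_4² = 13.2500 ✓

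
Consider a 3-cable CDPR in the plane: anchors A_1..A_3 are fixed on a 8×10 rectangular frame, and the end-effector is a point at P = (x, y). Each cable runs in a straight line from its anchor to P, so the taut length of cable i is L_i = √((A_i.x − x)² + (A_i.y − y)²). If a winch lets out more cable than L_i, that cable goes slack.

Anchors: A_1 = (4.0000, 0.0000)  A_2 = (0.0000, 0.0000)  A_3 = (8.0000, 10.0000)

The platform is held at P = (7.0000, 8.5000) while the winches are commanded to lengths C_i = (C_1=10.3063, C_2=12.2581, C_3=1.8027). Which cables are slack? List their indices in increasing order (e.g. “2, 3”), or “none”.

i=1: geometric 9.0139 vs commanded 10.3063 ⇒ slack
i=2: geometric 11.0114 vs commanded 12.2581 ⇒ slack
i=3: geometric 1.8028 vs commanded 1.8027 ⇒ taut

1, 2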